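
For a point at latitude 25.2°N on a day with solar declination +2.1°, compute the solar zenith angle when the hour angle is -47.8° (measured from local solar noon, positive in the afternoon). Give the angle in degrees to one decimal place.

51.5°

cos θ_z = sin φ sin δ + cos φ cos δ cos H = (0.4258)(0.0366) + (0.9048)(0.9993)(0.6717) = 0.6229.
θ_z = arccos(0.6229) = 51.47°.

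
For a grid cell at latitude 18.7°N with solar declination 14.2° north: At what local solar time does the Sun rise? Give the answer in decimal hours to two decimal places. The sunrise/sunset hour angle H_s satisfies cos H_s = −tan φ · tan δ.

5.67 h

The sunset hour angle satisfies cos H_s = −tan φ tan δ = -0.0856, giving H_s = 94.91°.
Sunrise is at 12 − H_s/15 = 12 − 6.327 = 5.673 h local solar time.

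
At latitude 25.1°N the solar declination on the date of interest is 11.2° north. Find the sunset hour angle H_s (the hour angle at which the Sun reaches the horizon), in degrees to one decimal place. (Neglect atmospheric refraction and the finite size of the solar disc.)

95.3°

−tan φ tan δ = −(0.4684)(0.1980) = -0.0927; H_s = arccos(-0.0927) = 95.32°.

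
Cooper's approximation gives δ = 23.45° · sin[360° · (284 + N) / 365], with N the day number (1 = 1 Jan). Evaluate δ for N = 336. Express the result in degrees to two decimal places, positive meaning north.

-22.24°

360 × (284 + 336) / 365 = 611.507°; sin(611.507°) = -0.9484.
δ = 23.45 × -0.9484 = -22.240° ≈ -22.24°.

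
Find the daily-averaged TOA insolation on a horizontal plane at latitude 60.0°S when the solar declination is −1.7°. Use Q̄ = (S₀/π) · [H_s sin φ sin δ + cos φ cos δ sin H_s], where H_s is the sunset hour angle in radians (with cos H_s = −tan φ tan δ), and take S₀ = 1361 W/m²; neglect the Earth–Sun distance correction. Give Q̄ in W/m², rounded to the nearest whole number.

The sunset hour angle satisfies cos H_s = −tan φ tan δ = -0.0514, giving H_s = 92.95°. In radians, H_s = 1.6223.
H_s sin φ sin δ = 1.6223 × -0.8660 × -0.0297 = 0.0417.
cos φ cos δ sin H_s = 0.5000 × 0.9996 × 0.9987 = 0.4992.
Q̄ = (1361/π) × (0.0417 + 0.4992) = 433.22 × 0.5409 = 234.33 W/m².

234 W/m²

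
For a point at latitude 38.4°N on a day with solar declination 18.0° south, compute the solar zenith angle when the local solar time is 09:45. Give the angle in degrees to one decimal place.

64.7°

Hour angle H = 15° × (9.75 − 12) = -33.75°.
cos θ_z = sin(38.4°) sin(-18.0°) + cos(38.4°) cos(-18.0°) cos(-33.75°) = -0.1919 + 0.6197 = 0.4278.
θ_z = arccos(0.4278) = 64.67°.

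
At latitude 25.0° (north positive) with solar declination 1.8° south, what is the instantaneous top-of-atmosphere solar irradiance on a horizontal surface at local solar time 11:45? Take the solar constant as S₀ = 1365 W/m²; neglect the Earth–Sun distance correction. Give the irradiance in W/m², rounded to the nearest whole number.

1216 W/m²

Hour angle H = 15° × (11.75 − 12) = -3.75°.
cos θ_z = sin(25.0°) sin(-1.8°) + cos(25.0°) cos(-1.8°) cos(-3.75°) = -0.0133 + 0.9039 = 0.8906.
Top-of-atmosphere irradiance = S₀ cos θ_z = 1365 × 0.8906 = 1215.67 W/m².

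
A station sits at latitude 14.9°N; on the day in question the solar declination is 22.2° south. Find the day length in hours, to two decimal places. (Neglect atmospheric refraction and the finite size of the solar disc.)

11.17 hours

cos H_s = −tan(14.9°) · tan(-22.2°) = 0.1086, so H_s = arccos(0.1086) = 83.77°.
Day length = 2 H_s / 15° h⁻¹ = 167.54° / 15 = 11.169 h.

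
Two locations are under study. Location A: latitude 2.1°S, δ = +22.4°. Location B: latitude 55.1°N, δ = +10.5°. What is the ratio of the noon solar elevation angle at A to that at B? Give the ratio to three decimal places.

1.443

A: 90° − |-2.1 − (22.4)| = 65.50°.
B: 90° − |55.1 − (10.5)| = 45.40°.
Ratio A/B = 65.5000 / 45.4000 = 1.4427.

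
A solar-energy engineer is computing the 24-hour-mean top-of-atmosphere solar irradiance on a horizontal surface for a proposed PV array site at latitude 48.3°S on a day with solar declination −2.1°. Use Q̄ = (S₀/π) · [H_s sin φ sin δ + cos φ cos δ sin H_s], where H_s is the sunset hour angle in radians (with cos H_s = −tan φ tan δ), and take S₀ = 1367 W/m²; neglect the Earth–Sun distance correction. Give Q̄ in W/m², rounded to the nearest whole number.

−tan φ tan δ = −(-1.1224)(-0.0367) = -0.0412; H_s = arccos(-0.0412) = 92.36°. In radians, H_s = 1.6120.
H_s sin φ sin δ = 1.6120 × -0.7466 × -0.0366 = 0.0440.
cos φ cos δ sin H_s = 0.6652 × 0.9993 × 0.9992 = 0.6642.
Q̄ = (1367/π) × (0.0440 + 0.6642) = 435.13 × 0.7082 = 308.16 W/m².

308 W/m²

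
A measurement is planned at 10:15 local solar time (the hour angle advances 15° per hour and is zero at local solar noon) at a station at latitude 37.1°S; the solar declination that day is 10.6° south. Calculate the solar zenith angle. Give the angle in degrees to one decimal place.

35.5°

Hour angle H = 15° × (10.25 − 12) = -26.25°.
With φ = -37.1°, δ = -10.6°, H = -26.25°: sin φ sin δ = 0.1110, cos φ cos δ cos H = 0.7031, so cos θ_z = 0.8141.
θ_z = arccos(0.8141) = 35.50°.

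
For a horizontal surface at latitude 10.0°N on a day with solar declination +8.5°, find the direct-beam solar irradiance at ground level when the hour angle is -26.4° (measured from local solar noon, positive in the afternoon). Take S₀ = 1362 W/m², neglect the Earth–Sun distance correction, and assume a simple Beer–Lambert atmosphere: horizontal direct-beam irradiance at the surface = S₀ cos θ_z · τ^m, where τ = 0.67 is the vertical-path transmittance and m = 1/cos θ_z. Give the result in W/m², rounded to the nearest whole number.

With φ = 10.0°, δ = 8.5°, H = -26.40°: sin φ sin δ = 0.0257, cos φ cos δ cos H = 0.8724, so cos θ_z = 0.8981.
Air mass m = 1/cos θ_z = 1/0.8981 = 1.113; τ^m = 0.67^1.113 = 0.6404.
Surface direct beam = 1362 × 0.8981 × 0.6404 = 783.35 W/m².

783 W/m²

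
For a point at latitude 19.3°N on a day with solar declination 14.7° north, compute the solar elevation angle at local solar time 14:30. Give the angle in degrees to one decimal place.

Hour angle H = 15° × (14.5 − 12) = 37.50°.
With φ = 19.3°, δ = 14.7°, H = 37.50°: sin φ sin δ = 0.0839, cos φ cos δ cos H = 0.7243, so cos θ_z = 0.8082.
θ_z = arccos(0.8082) = 36.08°, so the elevation is 90° − 36.08° = 53.92°.

53.9°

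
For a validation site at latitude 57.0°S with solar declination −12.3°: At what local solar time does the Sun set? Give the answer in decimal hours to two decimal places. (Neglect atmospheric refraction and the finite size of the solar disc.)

19.31 h

−tan φ tan δ = −(-1.5399)(-0.2180) = -0.3357; H_s = arccos(-0.3357) = 109.62°.
Sunset is at 12 + H_s/15 = 12 + 7.308 = 19.308 h local solar time.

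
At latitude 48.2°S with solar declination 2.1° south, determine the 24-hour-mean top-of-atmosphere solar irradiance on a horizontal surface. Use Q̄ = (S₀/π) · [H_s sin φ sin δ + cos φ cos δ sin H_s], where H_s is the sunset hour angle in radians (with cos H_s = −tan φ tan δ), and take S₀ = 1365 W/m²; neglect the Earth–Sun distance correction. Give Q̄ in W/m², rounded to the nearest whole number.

−tan φ tan δ = −(-1.1184)(-0.0367) = -0.0410; H_s = arccos(-0.0410) = 92.35°. In radians, H_s = 1.6118.
H_s sin φ sin δ = 1.6118 × -0.7455 × -0.0366 = 0.0440.
cos φ cos δ sin H_s = 0.6665 × 0.9993 × 0.9992 = 0.6655.
Q̄ = (1365/π) × (0.0440 + 0.6655) = 434.49 × 0.7095 = 308.27 W/m².

308 W/m²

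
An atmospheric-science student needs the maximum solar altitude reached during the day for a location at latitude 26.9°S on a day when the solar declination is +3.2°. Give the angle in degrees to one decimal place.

59.9°

At local solar noon the hour angle is zero, so the elevation is 90° − |φ − δ| = 90° − |-26.9° − (3.2°)| = 90° − 30.1° = 59.9°.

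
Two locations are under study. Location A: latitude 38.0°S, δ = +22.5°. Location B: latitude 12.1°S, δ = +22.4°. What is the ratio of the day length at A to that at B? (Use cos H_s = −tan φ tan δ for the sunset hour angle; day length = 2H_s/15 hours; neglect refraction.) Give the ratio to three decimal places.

A: H_s = arccos(−tan -38.0° · tan 22.5°) = 71.12°, so 2H_s/15 = 9.4827 h.
B: H_s = arccos(−tan -12.1° · tan 22.4°) = 84.93°, so 2H_s/15 = 11.3240 h.
Ratio A/B = 9.4827 / 11.3240 = 0.8374.

0.837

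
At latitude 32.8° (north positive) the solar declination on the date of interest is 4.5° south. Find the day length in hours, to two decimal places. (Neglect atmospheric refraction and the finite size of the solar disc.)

11.61 hours

−tan φ tan δ = −(0.6445)(-0.0787) = 0.0507; H_s = arccos(0.0507) = 87.09°.
Day length = 2 H_s / 15° h⁻¹ = 174.18° / 15 = 11.612 h.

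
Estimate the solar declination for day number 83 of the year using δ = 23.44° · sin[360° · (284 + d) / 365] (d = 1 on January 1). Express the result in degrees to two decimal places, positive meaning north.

360 × (284 + 83) / 365 = 361.973°; sin(361.973°) = 0.0344.
δ = 23.44 × 0.0344 = 0.806° ≈ +0.81°.

+0.81°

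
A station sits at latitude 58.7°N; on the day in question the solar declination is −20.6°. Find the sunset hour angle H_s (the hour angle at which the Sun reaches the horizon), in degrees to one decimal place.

cos H_s = −tan(58.7°) · tan(-20.6°) = 0.6182, so H_s = arccos(0.6182) = 51.82°.

51.8°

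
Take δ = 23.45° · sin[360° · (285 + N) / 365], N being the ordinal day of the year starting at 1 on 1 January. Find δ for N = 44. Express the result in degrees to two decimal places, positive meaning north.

360 × (285 + 44) / 365 = 324.493°; sin(324.493°) = -0.5808.
δ = 23.45 × -0.5808 = -13.620° ≈ -13.62°.

-13.62°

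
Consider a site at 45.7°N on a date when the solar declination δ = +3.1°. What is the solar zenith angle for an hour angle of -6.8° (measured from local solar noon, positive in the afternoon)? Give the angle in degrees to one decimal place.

cos θ_z = sin(45.7°) sin(3.1°) + cos(45.7°) cos(3.1°) cos(-6.80°) = 0.0387 + 0.6925 = 0.7312.
θ_z = arccos(0.7312) = 43.01°.

43.0°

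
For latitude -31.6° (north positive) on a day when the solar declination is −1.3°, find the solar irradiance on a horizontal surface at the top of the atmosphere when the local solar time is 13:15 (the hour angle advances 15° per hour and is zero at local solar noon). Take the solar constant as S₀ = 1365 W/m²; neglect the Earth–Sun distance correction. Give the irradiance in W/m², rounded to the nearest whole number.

1117 W/m²

Hour angle H = 15° × (13.25 − 12) = 18.75°.
cos θ_z = sin(-31.6°) sin(-1.3°) + cos(-31.6°) cos(-1.3°) cos(18.75°) = 0.0119 + 0.8063 = 0.8182.
Top-of-atmosphere irradiance = S₀ cos θ_z = 1365 × 0.8182 = 1116.84 W/m².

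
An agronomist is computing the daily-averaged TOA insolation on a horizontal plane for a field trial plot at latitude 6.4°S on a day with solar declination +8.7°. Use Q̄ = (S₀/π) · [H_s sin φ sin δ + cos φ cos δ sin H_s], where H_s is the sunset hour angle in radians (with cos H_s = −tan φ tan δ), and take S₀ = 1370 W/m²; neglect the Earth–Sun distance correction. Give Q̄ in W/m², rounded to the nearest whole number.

The sunset hour angle satisfies cos H_s = −tan φ tan δ = 0.0172, giving H_s = 89.01°. In radians, H_s = 1.5535.
H_s sin φ sin δ = 1.5535 × -0.1115 × 0.1513 = -0.0262.
cos φ cos δ sin H_s = 0.9938 × 0.9885 × 0.9999 = 0.9823.
Q̄ = (1370/π) × (-0.0262 + 0.9823) = 436.08 × 0.9561 = 416.94 W/m².

417 W/m²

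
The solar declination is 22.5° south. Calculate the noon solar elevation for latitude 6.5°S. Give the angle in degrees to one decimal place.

74.0°

At local solar noon the hour angle is zero, so the elevation is 90° − |φ − δ| = 90° − |-6.5° − (-22.5°)| = 90° − 16.0° = 74.0°.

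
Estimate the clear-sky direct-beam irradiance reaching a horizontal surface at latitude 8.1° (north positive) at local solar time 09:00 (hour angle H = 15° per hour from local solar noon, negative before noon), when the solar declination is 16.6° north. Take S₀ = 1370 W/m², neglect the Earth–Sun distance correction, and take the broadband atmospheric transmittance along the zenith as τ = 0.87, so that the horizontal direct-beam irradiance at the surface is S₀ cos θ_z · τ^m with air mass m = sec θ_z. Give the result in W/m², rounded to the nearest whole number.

Hour angle H = 15° × (9 − 12) = -45.00°.
cos θ_z = sin(8.1°) sin(16.6°) + cos(8.1°) cos(16.6°) cos(-45.00°) = 0.0403 + 0.6709 = 0.7112.
Air mass m = 1/cos θ_z = 1/0.7112 = 1.406; τ^m = 0.87^1.406 = 0.8222.
Surface direct beam = 1370 × 0.7112 × 0.8222 = 801.11 W/m².

801 W/m²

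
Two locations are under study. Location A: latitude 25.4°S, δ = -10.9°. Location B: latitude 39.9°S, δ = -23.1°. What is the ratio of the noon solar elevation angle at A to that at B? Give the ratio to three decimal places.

A: 90° − |-25.4 − (-10.9)| = 75.50°.
B: 90° − |-39.9 − (-23.1)| = 73.20°.
Ratio A/B = 75.5000 / 73.2000 = 1.0314.

1.031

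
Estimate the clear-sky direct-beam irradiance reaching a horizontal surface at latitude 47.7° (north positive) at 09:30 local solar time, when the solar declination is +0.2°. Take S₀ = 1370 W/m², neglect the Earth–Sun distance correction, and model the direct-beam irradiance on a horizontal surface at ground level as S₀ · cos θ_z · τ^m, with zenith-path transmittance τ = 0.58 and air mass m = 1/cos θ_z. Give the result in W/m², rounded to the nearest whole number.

Hour angle H = 15° × (9.5 − 12) = -37.50°.
cos θ_z = sin φ sin δ + cos φ cos δ cos H = (0.7396)(0.0035) + (0.6730)(1.0000)(0.7934) = 0.5365.
Air mass m = 1/cos θ_z = 1/0.5365 = 1.864; τ^m = 0.58^1.864 = 0.3623.
Surface direct beam = 1370 × 0.5365 × 0.3623 = 266.29 W/m².

266 W/m²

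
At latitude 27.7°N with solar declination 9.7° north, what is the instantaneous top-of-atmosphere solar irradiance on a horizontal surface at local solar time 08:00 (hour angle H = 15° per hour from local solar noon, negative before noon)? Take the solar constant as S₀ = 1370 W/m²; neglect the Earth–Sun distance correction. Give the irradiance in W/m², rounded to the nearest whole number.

705 W/m²

Hour angle H = 15° × (8 − 12) = -60.00°.
cos θ_z = sin(27.7°) sin(9.7°) + cos(27.7°) cos(9.7°) cos(-60.00°) = 0.0783 + 0.4364 = 0.5147.
Top-of-atmosphere irradiance = S₀ cos θ_z = 1370 × 0.5147 = 705.14 W/m².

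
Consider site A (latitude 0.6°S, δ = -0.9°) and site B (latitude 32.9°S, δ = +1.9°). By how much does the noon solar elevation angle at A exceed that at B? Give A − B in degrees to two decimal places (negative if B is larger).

A: 90° − |-0.6 − (-0.9)| = 89.70°.
B: 90° − |-32.9 − (1.9)| = 55.20°.
A − B = 89.70 − 55.20 = 34.50°.

+34.50°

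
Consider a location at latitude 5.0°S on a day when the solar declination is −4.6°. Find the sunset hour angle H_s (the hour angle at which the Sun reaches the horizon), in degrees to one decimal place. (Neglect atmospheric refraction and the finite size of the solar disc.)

90.4°

The sunset hour angle satisfies cos H_s = −tan φ tan δ = -0.0070, giving H_s = 90.40°.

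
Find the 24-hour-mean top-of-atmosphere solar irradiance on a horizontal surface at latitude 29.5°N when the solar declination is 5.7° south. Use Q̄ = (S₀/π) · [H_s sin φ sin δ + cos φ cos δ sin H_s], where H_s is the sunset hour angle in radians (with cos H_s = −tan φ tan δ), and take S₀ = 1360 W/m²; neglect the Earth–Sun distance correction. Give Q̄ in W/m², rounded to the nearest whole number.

The sunset hour angle satisfies cos H_s = −tan φ tan δ = 0.0565, giving H_s = 86.76°. In radians, H_s = 1.5142.
H_s sin φ sin δ = 1.5142 × 0.4924 × -0.0993 = -0.0740.
cos φ cos δ sin H_s = 0.8704 × 0.9951 × 0.9984 = 0.8647.
Q̄ = (1360/π) × (-0.0740 + 0.8647) = 432.90 × 0.7907 = 342.29 W/m².

342 W/m²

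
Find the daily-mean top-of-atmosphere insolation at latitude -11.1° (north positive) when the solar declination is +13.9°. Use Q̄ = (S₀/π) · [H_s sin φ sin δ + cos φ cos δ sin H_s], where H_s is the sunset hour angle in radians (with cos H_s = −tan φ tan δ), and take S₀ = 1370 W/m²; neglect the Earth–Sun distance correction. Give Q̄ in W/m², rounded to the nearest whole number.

384 W/m²

cos H_s = −tan(-11.1°) · tan(13.9°) = 0.0486, so H_s = arccos(0.0486) = 87.21°. In radians, H_s = 1.5221.
H_s sin φ sin δ = 1.5221 × -0.1925 × 0.2402 = -0.0704.
cos φ cos δ sin H_s = 0.9813 × 0.9707 × 0.9988 = 0.9514.
Q̄ = (1370/π) × (-0.0704 + 0.9514) = 436.08 × 0.8810 = 384.19 W/m².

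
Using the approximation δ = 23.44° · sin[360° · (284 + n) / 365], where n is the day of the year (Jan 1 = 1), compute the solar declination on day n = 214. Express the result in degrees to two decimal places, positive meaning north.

+17.64°

360 × (284 + 214) / 365 = 491.178°; sin(491.178°) = 0.7527.
δ = 23.44 × 0.7527 = 17.643° ≈ +17.64°.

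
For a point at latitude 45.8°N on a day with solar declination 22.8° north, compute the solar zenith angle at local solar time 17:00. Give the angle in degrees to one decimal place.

63.6°

Hour angle H = 15° × (17 − 12) = 75.00°.
cos θ_z = sin(45.8°) sin(22.8°) + cos(45.8°) cos(22.8°) cos(75.00°) = 0.2778 + 0.1663 = 0.4441.
θ_z = arccos(0.4441) = 63.63°.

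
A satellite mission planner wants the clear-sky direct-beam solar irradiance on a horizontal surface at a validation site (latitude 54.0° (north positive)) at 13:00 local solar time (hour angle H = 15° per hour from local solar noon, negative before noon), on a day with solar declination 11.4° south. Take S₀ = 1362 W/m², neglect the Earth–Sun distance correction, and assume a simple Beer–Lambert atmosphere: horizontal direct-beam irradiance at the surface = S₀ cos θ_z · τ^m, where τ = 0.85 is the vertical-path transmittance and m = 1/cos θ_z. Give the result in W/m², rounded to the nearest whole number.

Hour angle H = 15° × (13 − 12) = 15.00°.
cos θ_z = sin φ sin δ + cos φ cos δ cos H = (0.8090)(-0.1977) + (0.5878)(0.9803)(0.9659) = 0.3966.
Air mass m = 1/cos θ_z = 1/0.3966 = 2.521; τ^m = 0.85^2.521 = 0.6638.
Surface direct beam = 1362 × 0.3966 × 0.6638 = 358.56 W/m².

359 W/m²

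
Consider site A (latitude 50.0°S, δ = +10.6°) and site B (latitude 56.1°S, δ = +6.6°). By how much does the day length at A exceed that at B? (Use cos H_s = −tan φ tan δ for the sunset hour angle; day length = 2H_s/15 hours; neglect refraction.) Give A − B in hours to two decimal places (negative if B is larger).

-0.40 h

A: H_s = arccos(−tan -50.0° · tan 10.6°) = 77.11°, so 2H_s/15 = 10.2813 h.
B: H_s = arccos(−tan -56.1° · tan 6.6°) = 80.09°, so 2H_s/15 = 10.6787 h.
A − B = 10.2813 − 10.6787 = -0.3974 h.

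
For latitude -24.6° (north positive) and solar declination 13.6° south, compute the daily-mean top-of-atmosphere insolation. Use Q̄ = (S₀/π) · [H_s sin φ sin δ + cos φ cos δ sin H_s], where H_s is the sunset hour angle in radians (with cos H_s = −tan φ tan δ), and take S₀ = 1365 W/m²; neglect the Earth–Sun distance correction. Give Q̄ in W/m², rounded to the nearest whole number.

cos H_s = −tan(-24.6°) · tan(-13.6°) = -0.1108, so H_s = arccos(-0.1108) = 96.36°. In radians, H_s = 1.6818.
H_s sin φ sin δ = 1.6818 × -0.4163 × -0.2351 = 0.1646.
cos φ cos δ sin H_s = 0.9092 × 0.9720 × 0.9938 = 0.8783.
Q̄ = (1365/π) × (0.1646 + 0.8783) = 434.49 × 1.0429 = 453.13 W/m².

453 W/m²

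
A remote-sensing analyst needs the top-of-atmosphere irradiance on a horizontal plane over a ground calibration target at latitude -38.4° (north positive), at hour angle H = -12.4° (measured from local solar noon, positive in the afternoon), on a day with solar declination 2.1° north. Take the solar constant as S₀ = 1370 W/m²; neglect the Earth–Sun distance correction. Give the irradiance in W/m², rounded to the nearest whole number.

cos θ_z = sin(-38.4°) sin(2.1°) + cos(-38.4°) cos(2.1°) cos(-12.40°) = -0.0228 + 0.7649 = 0.7421.
Top-of-atmosphere irradiance = S₀ cos θ_z = 1370 × 0.7421 = 1016.68 W/m².

1017 W/m²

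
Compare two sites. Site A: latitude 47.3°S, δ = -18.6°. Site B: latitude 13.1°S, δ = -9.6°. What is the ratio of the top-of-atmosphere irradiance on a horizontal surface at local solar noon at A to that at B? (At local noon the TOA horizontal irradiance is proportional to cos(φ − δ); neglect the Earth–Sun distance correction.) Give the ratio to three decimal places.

0.879

A: cos θ_z = cos(-47.3° − (-18.6°)) = 0.8771.
B: cos θ_z = cos(-13.1° − (-9.6°)) = 0.9981.
Ratio A/B = 0.8771 / 0.9981 = 0.8788.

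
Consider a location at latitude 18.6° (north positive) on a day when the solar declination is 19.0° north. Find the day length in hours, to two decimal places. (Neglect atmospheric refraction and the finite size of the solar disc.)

The sunset hour angle satisfies cos H_s = −tan φ tan δ = -0.1159, giving H_s = 96.66°.
Day length = 2 H_s / 15° h⁻¹ = 193.32° / 15 = 12.888 h.

12.89 hours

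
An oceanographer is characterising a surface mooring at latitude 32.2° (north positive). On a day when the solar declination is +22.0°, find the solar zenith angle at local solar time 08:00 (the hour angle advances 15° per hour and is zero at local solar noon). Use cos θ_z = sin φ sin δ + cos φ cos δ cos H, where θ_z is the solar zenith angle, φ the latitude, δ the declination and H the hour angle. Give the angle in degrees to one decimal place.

Hour angle H = 15° × (8 − 12) = -60.00°.
cos θ_z = sin(32.2°) sin(22.0°) + cos(32.2°) cos(22.0°) cos(-60.00°) = 0.1996 + 0.3923 = 0.5919.
θ_z = arccos(0.5919) = 53.71°.

53.7°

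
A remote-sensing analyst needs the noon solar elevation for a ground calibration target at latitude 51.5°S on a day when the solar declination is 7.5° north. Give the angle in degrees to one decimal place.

31.0°

At local solar noon the hour angle is zero, so the elevation is 90° − |φ − δ| = 90° − |-51.5° − (7.5°)| = 90° − 59.0° = 31.0°.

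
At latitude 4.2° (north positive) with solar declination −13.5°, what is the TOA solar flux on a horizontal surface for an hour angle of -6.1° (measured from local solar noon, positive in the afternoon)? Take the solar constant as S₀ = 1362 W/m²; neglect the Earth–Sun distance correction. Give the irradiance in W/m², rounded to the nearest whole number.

With φ = 4.2°, δ = -13.5°, H = -6.10°: sin φ sin δ = -0.0171, cos φ cos δ cos H = 0.9643, so cos θ_z = 0.9472.
Top-of-atmosphere irradiance = S₀ cos θ_z = 1362 × 0.9472 = 1290.09 W/m².

1290 W/m²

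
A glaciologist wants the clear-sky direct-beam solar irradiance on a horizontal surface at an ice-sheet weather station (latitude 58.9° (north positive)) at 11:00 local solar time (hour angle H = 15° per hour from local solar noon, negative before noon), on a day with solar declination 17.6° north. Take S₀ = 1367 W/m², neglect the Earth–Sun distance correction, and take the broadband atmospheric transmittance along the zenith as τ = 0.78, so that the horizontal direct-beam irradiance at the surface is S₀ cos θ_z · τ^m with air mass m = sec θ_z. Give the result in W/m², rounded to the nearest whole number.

Hour angle H = 15° × (11 − 12) = -15.00°.
With φ = 58.9°, δ = 17.6°, H = -15.00°: sin φ sin δ = 0.2589, cos φ cos δ cos H = 0.4756, so cos θ_z = 0.7345.
Air mass m = 1/cos θ_z = 1/0.7345 = 1.361; τ^m = 0.78^1.361 = 0.7131.
Surface direct beam = 1367 × 0.7345 × 0.7131 = 716.00 W/m².

716 W/m²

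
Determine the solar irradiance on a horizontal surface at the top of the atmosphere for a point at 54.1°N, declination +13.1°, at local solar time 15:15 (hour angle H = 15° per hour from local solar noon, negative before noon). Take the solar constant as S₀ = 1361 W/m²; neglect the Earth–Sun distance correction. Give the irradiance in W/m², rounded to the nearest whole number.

762 W/m²

Hour angle H = 15° × (15.25 − 12) = 48.75°.
cos θ_z = sin(54.1°) sin(13.1°) + cos(54.1°) cos(13.1°) cos(48.75°) = 0.1836 + 0.3766 = 0.5602.
Top-of-atmosphere irradiance = S₀ cos θ_z = 1361 × 0.5602 = 762.43 W/m².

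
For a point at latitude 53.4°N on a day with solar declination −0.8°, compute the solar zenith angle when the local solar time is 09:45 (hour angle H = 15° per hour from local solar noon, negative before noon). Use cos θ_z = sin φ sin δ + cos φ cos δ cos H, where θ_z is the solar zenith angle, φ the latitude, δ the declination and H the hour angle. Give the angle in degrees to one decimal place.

Hour angle H = 15° × (9.75 − 12) = -33.75°.
cos θ_z = sin(53.4°) sin(-0.8°) + cos(53.4°) cos(-0.8°) cos(-33.75°) = -0.0112 + 0.4957 = 0.4845.
θ_z = arccos(0.4845) = 61.02°.

61.0°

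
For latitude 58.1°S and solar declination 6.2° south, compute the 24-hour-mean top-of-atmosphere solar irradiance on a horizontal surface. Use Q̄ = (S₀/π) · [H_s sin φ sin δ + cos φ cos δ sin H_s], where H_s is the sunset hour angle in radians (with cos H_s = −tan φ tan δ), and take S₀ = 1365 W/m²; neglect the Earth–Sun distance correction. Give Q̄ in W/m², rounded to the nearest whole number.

294 W/m²

The sunset hour angle satisfies cos H_s = −tan φ tan δ = -0.1745, giving H_s = 100.05°. In radians, H_s = 1.7462.
H_s sin φ sin δ = 1.7462 × -0.8490 × -0.1080 = 0.1601.
cos φ cos δ sin H_s = 0.5284 × 0.9942 × 0.9847 = 0.5173.
Q̄ = (1365/π) × (0.1601 + 0.5173) = 434.49 × 0.6774 = 294.32 W/m².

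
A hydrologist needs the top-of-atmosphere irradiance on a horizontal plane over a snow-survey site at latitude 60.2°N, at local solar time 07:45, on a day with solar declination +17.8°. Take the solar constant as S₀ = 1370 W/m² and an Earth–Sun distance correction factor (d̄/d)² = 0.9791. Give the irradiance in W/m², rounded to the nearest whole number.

Hour angle H = 15° × (7.75 − 12) = -63.75°.
cos θ_z = sin φ sin δ + cos φ cos δ cos H = (0.8678)(0.3057) + (0.4970)(0.9521)(0.4423) = 0.4746.
Top-of-atmosphere irradiance = S₀ (d̄/d)² cos θ_z = 1370 × 0.9791 × 0.4746 = 636.61 W/m².

637 W/m²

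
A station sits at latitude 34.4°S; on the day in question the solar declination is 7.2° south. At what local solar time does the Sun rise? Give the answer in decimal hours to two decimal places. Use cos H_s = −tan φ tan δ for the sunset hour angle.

5.67 h

cos H_s = −tan(-34.4°) · tan(-7.2°) = -0.0865, so H_s = arccos(-0.0865) = 94.96°.
Sunrise is at 12 − H_s/15 = 12 − 6.331 = 5.669 h local solar time.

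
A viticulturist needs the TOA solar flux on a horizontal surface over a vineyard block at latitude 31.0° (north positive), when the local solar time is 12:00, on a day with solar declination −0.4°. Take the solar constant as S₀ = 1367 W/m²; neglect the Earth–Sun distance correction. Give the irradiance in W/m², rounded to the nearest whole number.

Hour angle H = 15° × (12 − 12) = 0.00°.
cos θ_z = sin(31.0°) sin(-0.4°) + cos(31.0°) cos(-0.4°) cos(0.00°) = -0.0036 + 0.8571 = 0.8535.
Top-of-atmosphere irradiance = S₀ cos θ_z = 1367 × 0.8535 = 1166.73 W/m².

1167 W/m²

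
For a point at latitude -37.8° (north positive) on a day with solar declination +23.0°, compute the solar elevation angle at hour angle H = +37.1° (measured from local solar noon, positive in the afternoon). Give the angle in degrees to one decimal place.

cos θ_z = sin(-37.8°) sin(23.0°) + cos(-37.8°) cos(23.0°) cos(37.10°) = -0.2395 + 0.5801 = 0.3406.
θ_z = arccos(0.3406) = 70.09°, so the elevation is 90° − 70.09° = 19.91°.

19.9°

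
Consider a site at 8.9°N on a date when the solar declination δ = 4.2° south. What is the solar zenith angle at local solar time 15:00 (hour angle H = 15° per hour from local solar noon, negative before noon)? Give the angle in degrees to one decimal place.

46.7°

Hour angle H = 15° × (15 − 12) = 45.00°.
cos θ_z = sin(8.9°) sin(-4.2°) + cos(8.9°) cos(-4.2°) cos(45.00°) = -0.0113 + 0.6967 = 0.6854.
θ_z = arccos(0.6854) = 46.73°.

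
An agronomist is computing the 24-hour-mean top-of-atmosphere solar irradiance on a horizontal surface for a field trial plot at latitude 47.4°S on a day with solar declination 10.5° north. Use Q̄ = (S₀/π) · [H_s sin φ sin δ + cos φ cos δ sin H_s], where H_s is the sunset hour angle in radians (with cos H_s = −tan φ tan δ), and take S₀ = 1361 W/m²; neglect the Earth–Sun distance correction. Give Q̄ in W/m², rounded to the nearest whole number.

cos H_s = −tan(-47.4°) · tan(10.5°) = 0.2016, so H_s = arccos(0.2016) = 78.37°. In radians, H_s = 1.3678.
H_s sin φ sin δ = 1.3678 × -0.7361 × 0.1822 = -0.1834.
cos φ cos δ sin H_s = 0.6769 × 0.9833 × 0.9795 = 0.6520.
Q̄ = (1361/π) × (-0.1834 + 0.6520) = 433.22 × 0.4686 = 203.01 W/m².

203 W/m²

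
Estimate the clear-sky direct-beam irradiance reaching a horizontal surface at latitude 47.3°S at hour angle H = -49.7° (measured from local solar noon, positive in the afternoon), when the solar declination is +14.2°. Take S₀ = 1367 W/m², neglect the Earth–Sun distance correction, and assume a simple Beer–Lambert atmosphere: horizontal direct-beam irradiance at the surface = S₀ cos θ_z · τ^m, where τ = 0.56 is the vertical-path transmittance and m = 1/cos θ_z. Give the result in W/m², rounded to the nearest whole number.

31 W/m²

cos θ_z = sin(-47.3°) sin(14.2°) + cos(-47.3°) cos(14.2°) cos(-49.70°) = -0.1803 + 0.4252 = 0.2449.
Air mass m = 1/cos θ_z = 1/0.2449 = 4.083; τ^m = 0.56^4.083 = 0.0937.
Surface direct beam = 1367 × 0.2449 × 0.0937 = 31.37 W/m².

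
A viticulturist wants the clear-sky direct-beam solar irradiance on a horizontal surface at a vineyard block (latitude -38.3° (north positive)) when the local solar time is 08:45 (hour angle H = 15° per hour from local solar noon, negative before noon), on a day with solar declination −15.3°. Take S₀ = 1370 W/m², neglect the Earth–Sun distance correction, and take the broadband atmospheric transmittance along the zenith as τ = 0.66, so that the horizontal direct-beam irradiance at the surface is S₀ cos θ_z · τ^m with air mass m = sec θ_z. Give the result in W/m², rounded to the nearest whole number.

485 W/m²

Hour angle H = 15° × (8.75 − 12) = -48.75°.
cos θ_z = sin(-38.3°) sin(-15.3°) + cos(-38.3°) cos(-15.3°) cos(-48.75°) = 0.1635 + 0.4991 = 0.6626.
Air mass m = 1/cos θ_z = 1/0.6626 = 1.509; τ^m = 0.66^1.509 = 0.5342.
Surface direct beam = 1370 × 0.6626 × 0.5342 = 484.93 W/m².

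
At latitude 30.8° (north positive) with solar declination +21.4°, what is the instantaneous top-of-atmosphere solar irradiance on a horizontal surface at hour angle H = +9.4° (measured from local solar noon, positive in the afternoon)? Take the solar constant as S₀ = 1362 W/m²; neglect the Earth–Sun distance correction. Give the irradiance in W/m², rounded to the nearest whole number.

1329 W/m²

cos θ_z = sin φ sin δ + cos φ cos δ cos H = (0.5120)(0.3649) + (0.8590)(0.9311)(0.9866) = 0.9759.
Top-of-atmosphere irradiance = S₀ cos θ_z = 1362 × 0.9759 = 1329.18 W/m².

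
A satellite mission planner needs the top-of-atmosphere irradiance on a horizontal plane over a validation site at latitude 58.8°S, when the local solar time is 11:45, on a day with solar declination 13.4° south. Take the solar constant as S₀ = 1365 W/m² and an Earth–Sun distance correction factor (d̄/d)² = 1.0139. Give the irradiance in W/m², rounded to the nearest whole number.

970 W/m²

Hour angle H = 15° × (11.75 − 12) = -3.75°.
cos θ_z = sin(-58.8°) sin(-13.4°) + cos(-58.8°) cos(-13.4°) cos(-3.75°) = 0.1982 + 0.5028 = 0.7010.
Top-of-atmosphere irradiance = S₀ (d̄/d)² cos θ_z = 1365 × 1.0139 × 0.7010 = 970.17 W/m².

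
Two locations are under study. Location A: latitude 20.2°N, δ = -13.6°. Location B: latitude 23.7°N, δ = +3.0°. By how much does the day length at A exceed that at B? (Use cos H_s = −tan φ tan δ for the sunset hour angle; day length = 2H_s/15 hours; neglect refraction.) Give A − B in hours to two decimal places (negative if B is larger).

-0.86 h

A: H_s = arccos(−tan 20.2° · tan -13.6°) = 84.89°, so 2H_s/15 = 11.3187 h.
B: H_s = arccos(−tan 23.7° · tan 3.0°) = 91.32°, so 2H_s/15 = 12.1760 h.
A − B = 11.3187 − 12.1760 = -0.8573 h.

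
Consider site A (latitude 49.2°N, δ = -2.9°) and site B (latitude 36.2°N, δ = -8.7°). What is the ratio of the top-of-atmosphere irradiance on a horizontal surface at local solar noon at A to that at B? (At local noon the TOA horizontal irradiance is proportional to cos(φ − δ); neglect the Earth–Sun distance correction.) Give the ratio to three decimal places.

0.867

A: cos θ_z = cos(49.2° − (-2.9°)) = 0.6143.
B: cos θ_z = cos(36.2° − (-8.7°)) = 0.7083.
Ratio A/B = 0.6143 / 0.7083 = 0.8673.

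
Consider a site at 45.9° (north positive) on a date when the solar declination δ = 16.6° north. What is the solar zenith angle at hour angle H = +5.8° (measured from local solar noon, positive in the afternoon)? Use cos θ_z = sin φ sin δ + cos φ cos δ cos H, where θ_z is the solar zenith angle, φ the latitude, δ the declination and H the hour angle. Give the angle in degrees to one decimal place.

29.7°

cos θ_z = sin φ sin δ + cos φ cos δ cos H = (0.7181)(0.2857) + (0.6959)(0.9583)(0.9949) = 0.8686.
θ_z = arccos(0.8686) = 29.70°.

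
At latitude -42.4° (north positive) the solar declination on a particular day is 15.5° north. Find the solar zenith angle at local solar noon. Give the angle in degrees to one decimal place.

At local solar noon the hour angle is zero, so the zenith angle is |φ − δ| = |-42.4° − (15.5°)| = 57.9°.

57.9°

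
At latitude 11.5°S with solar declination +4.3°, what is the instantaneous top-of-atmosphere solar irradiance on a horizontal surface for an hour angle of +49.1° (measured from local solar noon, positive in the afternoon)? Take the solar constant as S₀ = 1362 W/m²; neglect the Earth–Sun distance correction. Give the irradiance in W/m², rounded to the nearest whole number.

cos θ_z = sin φ sin δ + cos φ cos δ cos H = (-0.1994)(0.0750) + (0.9799)(0.9972)(0.6547) = 0.6248.
Top-of-atmosphere irradiance = S₀ cos θ_z = 1362 × 0.6248 = 850.98 W/m².

851 W/m²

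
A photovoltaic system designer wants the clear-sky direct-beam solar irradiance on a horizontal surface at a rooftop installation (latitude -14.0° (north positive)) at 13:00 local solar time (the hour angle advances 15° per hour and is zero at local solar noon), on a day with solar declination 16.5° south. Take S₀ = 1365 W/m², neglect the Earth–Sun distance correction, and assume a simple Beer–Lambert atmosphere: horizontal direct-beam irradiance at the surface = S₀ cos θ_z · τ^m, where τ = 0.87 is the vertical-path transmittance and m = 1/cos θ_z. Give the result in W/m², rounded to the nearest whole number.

1143 W/m²

Hour angle H = 15° × (13 − 12) = 15.00°.
cos θ_z = sin(-14.0°) sin(-16.5°) + cos(-14.0°) cos(-16.5°) cos(15.00°) = 0.0687 + 0.8986 = 0.9673.
Air mass m = 1/cos θ_z = 1/0.9673 = 1.034; τ^m = 0.87^1.034 = 0.8659.
Surface direct beam = 1365 × 0.9673 × 0.8659 = 1143.30 W/m².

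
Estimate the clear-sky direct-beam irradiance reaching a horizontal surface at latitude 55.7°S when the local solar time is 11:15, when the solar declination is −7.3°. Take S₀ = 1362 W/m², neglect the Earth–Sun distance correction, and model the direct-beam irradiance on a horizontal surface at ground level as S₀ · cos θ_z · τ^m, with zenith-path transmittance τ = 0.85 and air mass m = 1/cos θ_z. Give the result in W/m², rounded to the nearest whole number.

694 W/m²

Hour angle H = 15° × (11.25 − 12) = -11.25°.
cos θ_z = sin(-55.7°) sin(-7.3°) + cos(-55.7°) cos(-7.3°) cos(-11.25°) = 0.1050 + 0.5482 = 0.6532.
Air mass m = 1/cos θ_z = 1/0.6532 = 1.531; τ^m = 0.85^1.531 = 0.7797.
Surface direct beam = 1362 × 0.6532 × 0.7797 = 693.67 W/m².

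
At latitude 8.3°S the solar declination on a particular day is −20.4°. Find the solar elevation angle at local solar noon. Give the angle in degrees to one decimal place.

77.9°

At local solar noon the hour angle is zero, so the elevation is 90° − |φ − δ| = 90° − |-8.3° − (-20.4°)| = 90° − 12.1° = 77.9°.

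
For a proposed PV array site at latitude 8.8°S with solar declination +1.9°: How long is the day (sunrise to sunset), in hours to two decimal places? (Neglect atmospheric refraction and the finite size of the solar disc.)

11.96 hours

cos H_s = −tan(-8.8°) · tan(1.9°) = 0.0051, so H_s = arccos(0.0051) = 89.71°.
Day length = 2 H_s / 15° h⁻¹ = 179.42° / 15 = 11.961 h.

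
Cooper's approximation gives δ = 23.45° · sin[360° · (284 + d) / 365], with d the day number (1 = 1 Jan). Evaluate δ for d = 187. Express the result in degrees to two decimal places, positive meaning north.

+22.70°

360 × (284 + 187) / 365 = 464.548°; sin(464.548°) = 0.9679.
δ = 23.45 × 0.9679 = 22.697° ≈ +22.70°.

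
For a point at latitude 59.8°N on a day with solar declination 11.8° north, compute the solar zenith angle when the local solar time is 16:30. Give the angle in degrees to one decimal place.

Hour angle H = 15° × (16.5 − 12) = 67.50°.
cos θ_z = sin φ sin δ + cos φ cos δ cos H = (0.8643)(0.2045) + (0.5030)(0.9789)(0.3827) = 0.3652.
θ_z = arccos(0.3652) = 68.58°.

68.6°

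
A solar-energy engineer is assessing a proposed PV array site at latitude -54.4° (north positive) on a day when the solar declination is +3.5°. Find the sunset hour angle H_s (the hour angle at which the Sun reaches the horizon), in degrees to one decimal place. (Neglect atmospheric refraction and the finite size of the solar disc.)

−tan φ tan δ = −(-1.3968)(0.0612) = 0.0855; H_s = arccos(0.0855) = 85.10°.

85.1°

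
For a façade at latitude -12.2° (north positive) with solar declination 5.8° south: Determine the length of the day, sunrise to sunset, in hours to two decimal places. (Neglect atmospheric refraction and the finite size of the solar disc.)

cos H_s = −tan(-12.2°) · tan(-5.8°) = -0.0220, so H_s = arccos(-0.0220) = 91.26°.
Day length = 2 H_s / 15° h⁻¹ = 182.52° / 15 = 12.168 h.

12.17 hours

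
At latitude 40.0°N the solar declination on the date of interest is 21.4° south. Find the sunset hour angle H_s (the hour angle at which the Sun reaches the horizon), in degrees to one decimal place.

70.8°

−tan φ tan δ = −(0.8391)(-0.3919) = 0.3288; H_s = arccos(0.3288) = 70.80°.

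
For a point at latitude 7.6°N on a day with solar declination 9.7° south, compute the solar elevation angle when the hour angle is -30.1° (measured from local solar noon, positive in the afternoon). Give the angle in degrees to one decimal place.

55.4°

cos θ_z = sin φ sin δ + cos φ cos δ cos H = (0.1323)(-0.1685) + (0.9912)(0.9857)(0.8652) = 0.8230.
θ_z = arccos(0.8230) = 34.61°, so the elevation is 90° − 34.61° = 55.39°.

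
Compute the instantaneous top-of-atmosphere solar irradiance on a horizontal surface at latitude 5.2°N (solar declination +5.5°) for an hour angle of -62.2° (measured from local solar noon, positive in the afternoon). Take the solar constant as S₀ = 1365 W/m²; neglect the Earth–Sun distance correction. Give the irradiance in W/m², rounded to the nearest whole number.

With φ = 5.2°, δ = 5.5°, H = -62.20°: sin φ sin δ = 0.0087, cos φ cos δ cos H = 0.4623, so cos θ_z = 0.4710.
Top-of-atmosphere irradiance = S₀ cos θ_z = 1365 × 0.4710 = 642.91 W/m².

643 W/m²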